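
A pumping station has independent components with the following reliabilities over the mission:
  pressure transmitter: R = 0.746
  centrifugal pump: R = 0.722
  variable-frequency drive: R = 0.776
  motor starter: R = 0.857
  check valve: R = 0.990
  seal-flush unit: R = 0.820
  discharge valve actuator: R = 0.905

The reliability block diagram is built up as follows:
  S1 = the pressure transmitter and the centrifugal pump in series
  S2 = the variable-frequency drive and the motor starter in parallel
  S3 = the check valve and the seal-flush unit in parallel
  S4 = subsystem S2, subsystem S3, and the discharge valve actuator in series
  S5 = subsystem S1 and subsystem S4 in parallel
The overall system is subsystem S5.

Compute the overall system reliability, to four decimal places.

Series (pressure transmitter and centrifugal pump): 0.746000 × 0.722000 = 0.538612
Parallel (variable-frequency drive and motor starter): 1 − (1 − 0.776000)(1 − 0.857000) = 0.967968
Parallel (check valve and seal-flush unit): 1 − (1 − 0.990000)(1 − 0.820000) = 0.998200
Series ([0.967968], [0.998200], and discharge valve actuator): 0.967968 × 0.998200 × 0.905000 = 0.874434
Parallel ([0.538612] and [0.874434]): 1 − (1 − 0.538612)(1 − 0.874434) = 0.9421

0.9421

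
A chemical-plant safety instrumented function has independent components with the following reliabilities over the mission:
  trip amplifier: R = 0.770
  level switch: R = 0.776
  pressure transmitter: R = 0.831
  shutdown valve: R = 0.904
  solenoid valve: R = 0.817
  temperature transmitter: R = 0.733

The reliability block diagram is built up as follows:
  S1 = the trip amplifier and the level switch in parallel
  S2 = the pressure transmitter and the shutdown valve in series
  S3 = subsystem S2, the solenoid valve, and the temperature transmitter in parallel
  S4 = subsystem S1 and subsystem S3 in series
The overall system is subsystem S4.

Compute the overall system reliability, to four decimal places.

0.9370

Parallel (trip amplifier and level switch): 1 − (1 − 0.770000)(1 − 0.776000) = 0.948480
Series (pressure transmitter and shutdown valve): 0.831000 × 0.904000 = 0.751224
Parallel ([0.751224], solenoid valve, and temperature transmitter): 1 − (1 − 0.751224)(1 − 0.817000)(1 − 0.733000) = 0.987845
Series ([0.948480] and [0.987845]): 0.948480 × 0.987845 = 0.9370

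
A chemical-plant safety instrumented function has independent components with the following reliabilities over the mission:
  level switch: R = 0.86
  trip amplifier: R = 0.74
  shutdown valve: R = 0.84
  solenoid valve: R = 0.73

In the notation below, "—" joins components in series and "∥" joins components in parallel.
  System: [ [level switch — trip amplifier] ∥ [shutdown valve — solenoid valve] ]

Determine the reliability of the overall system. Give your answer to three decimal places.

Series (level switch and trip amplifier): 0.86000 × 0.74000 = 0.63640
Series (shutdown valve and solenoid valve): 0.84000 × 0.73000 = 0.61320
Parallel ([0.63640] and [0.61320]): 1 − (1 − 0.63640)(1 − 0.61320) = 0.859

0.859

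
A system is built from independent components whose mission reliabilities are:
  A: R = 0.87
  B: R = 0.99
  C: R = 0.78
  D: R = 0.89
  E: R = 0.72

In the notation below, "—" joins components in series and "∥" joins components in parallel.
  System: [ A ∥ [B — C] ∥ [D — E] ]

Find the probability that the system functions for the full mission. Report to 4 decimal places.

Series (B and C): 0.990000 × 0.780000 = 0.772200
Series (D and E): 0.890000 × 0.720000 = 0.640800
Parallel (A, [0.772200], and [0.640800]): 1 − (1 − 0.870000)(1 − 0.772200)(1 − 0.640800) = 0.9894

0.9894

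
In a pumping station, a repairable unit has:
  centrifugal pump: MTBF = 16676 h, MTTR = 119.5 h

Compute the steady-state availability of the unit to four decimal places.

0.9929

A(centrifugal pump) = MTBF/(MTBF+MTTR) = 16676/(16676+119.5) = 0.9929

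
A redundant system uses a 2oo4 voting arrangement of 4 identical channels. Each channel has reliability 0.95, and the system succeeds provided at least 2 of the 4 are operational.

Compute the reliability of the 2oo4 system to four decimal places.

R = Σ_{i=2}^{4} C(4,i) p^i (1−p)^{4−i} with p = 0.95
C(4,2)·0.95^2·0.05^2 = 0.013538
C(4,3)·0.95^3·0.05^1 = 0.171475
C(4,4)·0.95^4·0.05^0 = 0.814506
Sum = 0.9995

0.9995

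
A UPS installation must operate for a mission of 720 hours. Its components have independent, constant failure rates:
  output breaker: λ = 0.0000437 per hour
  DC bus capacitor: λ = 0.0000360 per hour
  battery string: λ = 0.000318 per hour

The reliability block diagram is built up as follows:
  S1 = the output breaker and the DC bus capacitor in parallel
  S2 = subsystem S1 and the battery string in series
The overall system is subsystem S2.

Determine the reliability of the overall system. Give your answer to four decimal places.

R(output breaker) = exp(−0.0000437 × 720) = 0.969026
R(DC bus capacitor) = exp(−0.0000360 × 720) = 0.974413
R(battery string) = exp(−0.000318 × 720) = 0.795360
Parallel (output breaker and DC bus capacitor): 1 − (1 − 0.969026)(1 − 0.974413) = 0.999207
Series ([0.999207] and battery string): 0.999207 × 0.795360 = 0.7947

0.7947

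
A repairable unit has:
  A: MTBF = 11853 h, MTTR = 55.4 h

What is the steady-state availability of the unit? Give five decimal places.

0.99535

A(A) = MTBF/(MTBF+MTTR) = 11853/(11853+55.4) = 0.99535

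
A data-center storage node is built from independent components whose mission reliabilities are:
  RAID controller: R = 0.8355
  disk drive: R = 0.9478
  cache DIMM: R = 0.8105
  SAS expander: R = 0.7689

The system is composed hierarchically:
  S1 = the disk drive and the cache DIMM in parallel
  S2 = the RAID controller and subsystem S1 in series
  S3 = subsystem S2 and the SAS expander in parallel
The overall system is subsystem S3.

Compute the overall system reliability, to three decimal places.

Parallel (disk drive and cache DIMM): 1 − (1 − 0.94780)(1 − 0.81050) = 0.99011
Series (RAID controller and [0.99011]): 0.83550 × 0.99011 = 0.82724
Parallel ([0.82724] and SAS expander): 1 − (1 − 0.82724)(1 − 0.76890) = 0.960

0.960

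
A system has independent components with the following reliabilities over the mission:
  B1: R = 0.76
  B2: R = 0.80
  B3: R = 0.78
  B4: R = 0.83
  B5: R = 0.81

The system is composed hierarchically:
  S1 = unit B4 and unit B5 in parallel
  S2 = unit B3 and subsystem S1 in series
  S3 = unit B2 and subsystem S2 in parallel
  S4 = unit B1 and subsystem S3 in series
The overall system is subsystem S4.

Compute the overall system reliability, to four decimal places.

0.7227

Parallel (B4 and B5): 1 − (1 − 0.830000)(1 − 0.810000) = 0.967700
Series (B3 and [0.967700]): 0.780000 × 0.967700 = 0.754806
Parallel (B2 and [0.754806]): 1 − (1 − 0.800000)(1 − 0.754806) = 0.950961
Series (B1 and [0.950961]): 0.760000 × 0.950961 = 0.7227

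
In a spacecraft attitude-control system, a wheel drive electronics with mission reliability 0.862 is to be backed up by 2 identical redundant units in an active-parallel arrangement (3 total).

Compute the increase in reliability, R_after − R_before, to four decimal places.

R_before = 0.862
R_after = 1 − (1 − 0.862)^3 = 0.9974
ΔR = 0.9974 − 0.862 = 0.1354

0.1354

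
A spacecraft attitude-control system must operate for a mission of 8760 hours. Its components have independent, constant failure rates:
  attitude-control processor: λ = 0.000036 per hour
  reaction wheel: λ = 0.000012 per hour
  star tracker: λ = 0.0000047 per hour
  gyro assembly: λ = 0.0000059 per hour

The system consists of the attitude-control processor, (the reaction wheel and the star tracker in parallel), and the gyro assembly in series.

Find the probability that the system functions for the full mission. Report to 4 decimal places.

R(attitude-control processor) = exp(−0.000036 × 8760) = 0.729526
R(reaction wheel) = exp(−0.000012 × 8760) = 0.900216
R(star tracker) = exp(−0.0000047 × 8760) = 0.959664
R(gyro assembly) = exp(−0.0000059 × 8760) = 0.949629
Parallel (reaction wheel and star tracker): 1 − (1 − 0.900216)(1 − 0.959664) = 0.995975
Series (attitude-control processor, [0.995975], and gyro assembly): 0.729526 × 0.995975 × 0.949629 = 0.6900

0.6900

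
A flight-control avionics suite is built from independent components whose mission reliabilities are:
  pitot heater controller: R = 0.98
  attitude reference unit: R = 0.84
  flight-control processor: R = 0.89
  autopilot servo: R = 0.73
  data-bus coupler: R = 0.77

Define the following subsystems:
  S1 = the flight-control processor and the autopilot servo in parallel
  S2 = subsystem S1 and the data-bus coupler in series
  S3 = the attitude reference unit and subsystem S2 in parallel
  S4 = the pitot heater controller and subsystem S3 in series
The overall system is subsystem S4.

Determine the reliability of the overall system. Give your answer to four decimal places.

Parallel (flight-control processor and autopilot servo): 1 − (1 − 0.890000)(1 − 0.730000) = 0.970300
Series ([0.970300] and data-bus coupler): 0.970300 × 0.770000 = 0.747131
Parallel (attitude reference unit and [0.747131]): 1 − (1 − 0.840000)(1 − 0.747131) = 0.959541
Series (pitot heater controller and [0.959541]): 0.980000 × 0.959541 = 0.9404

0.9404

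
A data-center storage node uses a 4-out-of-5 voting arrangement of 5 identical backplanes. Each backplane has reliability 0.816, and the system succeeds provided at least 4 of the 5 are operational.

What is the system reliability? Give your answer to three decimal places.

R = Σ_{i=4}^{5} C(5,i) p^i (1−p)^{5−i} with p = 0.816
C(5,4)·0.816^4·0.184^1 = 0.40790
C(5,5)·0.816^5·0.184^0 = 0.36179
Sum = 0.770

0.770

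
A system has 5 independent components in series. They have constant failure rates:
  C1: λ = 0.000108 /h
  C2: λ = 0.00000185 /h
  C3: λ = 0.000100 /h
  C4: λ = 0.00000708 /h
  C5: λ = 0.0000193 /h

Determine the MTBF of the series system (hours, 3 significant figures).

Series of exponential components: λ_sys = Σ λ_i
λ_sys = 0.000108 + 0.00000185 + 0.000100 + 0.00000708 + 0.0000193 = 2.3623e-04 /h
MTBF = 1 / λ_sys = 4230 h

4230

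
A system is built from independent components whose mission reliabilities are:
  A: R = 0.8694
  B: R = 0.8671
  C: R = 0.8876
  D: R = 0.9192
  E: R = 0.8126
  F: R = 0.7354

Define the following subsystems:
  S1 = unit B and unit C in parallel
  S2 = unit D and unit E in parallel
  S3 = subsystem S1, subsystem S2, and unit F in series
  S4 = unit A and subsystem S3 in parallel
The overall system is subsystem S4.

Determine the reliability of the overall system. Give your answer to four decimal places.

0.9626

Parallel (B and C): 1 − (1 − 0.867100)(1 − 0.887600) = 0.985062
Parallel (D and E): 1 − (1 − 0.919200)(1 − 0.812600) = 0.984858
Series ([0.985062], [0.984858], and F): 0.985062 × 0.984858 × 0.735400 = 0.713446
Parallel (A and [0.713446]): 1 − (1 − 0.869400)(1 − 0.713446) = 0.9626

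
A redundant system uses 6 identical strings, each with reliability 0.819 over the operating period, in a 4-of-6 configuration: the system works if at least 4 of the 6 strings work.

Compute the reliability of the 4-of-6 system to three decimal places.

R = Σ_{i=4}^{6} C(6,i) p^i (1−p)^{6−i} with p = 0.819
C(6,4)·0.819^4·0.181^2 = 0.22110
C(6,5)·0.819^5·0.181^1 = 0.40017
C(6,6)·0.819^6·0.181^0 = 0.30179
Sum = 0.923

0.923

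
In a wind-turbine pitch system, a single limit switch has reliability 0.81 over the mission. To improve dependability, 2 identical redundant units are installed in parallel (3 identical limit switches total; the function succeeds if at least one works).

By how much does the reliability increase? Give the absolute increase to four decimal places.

R_before = 0.81
R_after = 1 − (1 − 0.81)^3 = 0.9931
ΔR = 0.9931 − 0.81 = 0.1831

0.1831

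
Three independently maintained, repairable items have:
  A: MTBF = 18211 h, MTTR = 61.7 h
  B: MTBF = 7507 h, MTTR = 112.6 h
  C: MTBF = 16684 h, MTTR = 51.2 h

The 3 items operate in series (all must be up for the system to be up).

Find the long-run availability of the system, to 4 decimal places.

0.9789

A(A) = MTBF/(MTBF+MTTR) = 18211/(18211+61.7) = 0.996623
A(B) = MTBF/(MTBF+MTTR) = 7507/(7507+112.6) = 0.985222
A(C) = MTBF/(MTBF+MTTR) = 16684/(16684+51.2) = 0.996941
Series availability: 0.996623 × 0.985222 × 0.996941 = 0.9789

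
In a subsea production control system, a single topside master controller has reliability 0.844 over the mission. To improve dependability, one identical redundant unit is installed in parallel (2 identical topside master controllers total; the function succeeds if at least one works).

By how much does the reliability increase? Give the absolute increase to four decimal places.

0.1317

R_before = 0.844
R_after = 1 − (1 − 0.844)^2 = 0.9757
ΔR = 0.9757 − 0.844 = 0.1317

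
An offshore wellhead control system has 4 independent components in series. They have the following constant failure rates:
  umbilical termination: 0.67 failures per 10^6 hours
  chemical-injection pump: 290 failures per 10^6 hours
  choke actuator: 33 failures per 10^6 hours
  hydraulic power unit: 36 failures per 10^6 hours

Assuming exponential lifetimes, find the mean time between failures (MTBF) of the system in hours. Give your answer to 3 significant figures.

2780

Series of exponential components: λ_sys = Σ λ_i
λ_sys = 0.00000067 + 0.00029 + 0.000033 + 0.000036 = 3.5967e-04 /h
MTBF = 1 / λ_sys = 2780 h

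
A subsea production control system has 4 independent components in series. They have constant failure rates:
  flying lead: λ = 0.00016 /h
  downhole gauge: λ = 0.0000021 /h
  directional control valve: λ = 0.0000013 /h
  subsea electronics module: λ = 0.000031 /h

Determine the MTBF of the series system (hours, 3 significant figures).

Series of exponential components: λ_sys = Σ λ_i
λ_sys = 0.00016 + 0.0000021 + 0.0000013 + 0.000031 = 1.9440e-04 /h
MTBF = 1 / λ_sys = 5140 h

5140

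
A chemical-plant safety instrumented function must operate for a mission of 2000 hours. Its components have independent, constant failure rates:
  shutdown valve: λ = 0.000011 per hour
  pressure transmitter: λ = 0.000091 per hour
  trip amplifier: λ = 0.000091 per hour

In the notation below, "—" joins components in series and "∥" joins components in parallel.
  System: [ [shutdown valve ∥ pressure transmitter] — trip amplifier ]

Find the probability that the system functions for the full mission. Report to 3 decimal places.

R(shutdown valve) = exp(−0.000011 × 2000) = 0.97824
R(pressure transmitter) = exp(−0.000091 × 2000) = 0.83360
R(trip amplifier) = exp(−0.000091 × 2000) = 0.83360
Parallel (shutdown valve and pressure transmitter): 1 − (1 − 0.97824)(1 − 0.83360) = 0.99638
Series ([0.99638] and trip amplifier): 0.99638 × 0.83360 = 0.831

0.831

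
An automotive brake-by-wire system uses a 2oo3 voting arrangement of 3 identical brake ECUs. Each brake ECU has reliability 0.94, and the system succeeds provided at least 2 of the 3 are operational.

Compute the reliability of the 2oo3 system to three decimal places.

R = Σ_{i=2}^{3} C(3,i) p^i (1−p)^{3−i} with p = 0.94
C(3,2)·0.94^2·0.06^1 = 0.15905
C(3,3)·0.94^3·0.06^0 = 0.83058
Sum = 0.990

0.990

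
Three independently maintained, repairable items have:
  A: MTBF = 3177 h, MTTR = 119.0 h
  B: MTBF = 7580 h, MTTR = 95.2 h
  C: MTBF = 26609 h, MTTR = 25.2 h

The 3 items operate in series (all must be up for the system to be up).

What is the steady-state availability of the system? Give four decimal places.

0.9510

A(A) = MTBF/(MTBF+MTTR) = 3177/(3177+119.0) = 0.963896
A(B) = MTBF/(MTBF+MTTR) = 7580/(7580+95.2) = 0.987596
A(C) = MTBF/(MTBF+MTTR) = 26609/(26609+25.2) = 0.999054
Series availability: 0.963896 × 0.987596 × 0.999054 = 0.9510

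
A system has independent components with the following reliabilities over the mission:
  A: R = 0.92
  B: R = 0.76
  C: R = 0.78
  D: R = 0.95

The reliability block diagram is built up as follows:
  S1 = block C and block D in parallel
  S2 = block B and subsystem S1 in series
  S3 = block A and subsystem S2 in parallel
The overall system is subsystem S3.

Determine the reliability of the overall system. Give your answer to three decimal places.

0.980

Parallel (C and D): 1 − (1 − 0.78000)(1 − 0.95000) = 0.98900
Series (B and [0.98900]): 0.76000 × 0.98900 = 0.75164
Parallel (A and [0.75164]): 1 − (1 − 0.92000)(1 − 0.75164) = 0.980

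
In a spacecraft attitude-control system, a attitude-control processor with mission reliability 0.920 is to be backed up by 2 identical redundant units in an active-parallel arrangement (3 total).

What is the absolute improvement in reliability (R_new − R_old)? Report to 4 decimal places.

0.0795

R_before = 0.920
R_after = 1 − (1 − 0.920)^3 = 0.9995
ΔR = 0.9995 − 0.920 = 0.0795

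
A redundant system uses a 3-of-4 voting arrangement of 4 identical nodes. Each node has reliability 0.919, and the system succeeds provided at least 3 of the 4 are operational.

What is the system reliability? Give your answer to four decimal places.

R = Σ_{i=3}^{4} C(4,i) p^i (1−p)^{4−i} with p = 0.919
C(4,3)·0.919^3·0.081^1 = 0.251473
C(4,4)·0.919^4·0.081^0 = 0.713283
Sum = 0.9648

0.9648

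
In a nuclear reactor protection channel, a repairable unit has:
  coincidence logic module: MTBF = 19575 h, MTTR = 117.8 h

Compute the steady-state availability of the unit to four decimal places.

0.9940

A(coincidence logic module) = MTBF/(MTBF+MTTR) = 19575/(19575+117.8) = 0.9940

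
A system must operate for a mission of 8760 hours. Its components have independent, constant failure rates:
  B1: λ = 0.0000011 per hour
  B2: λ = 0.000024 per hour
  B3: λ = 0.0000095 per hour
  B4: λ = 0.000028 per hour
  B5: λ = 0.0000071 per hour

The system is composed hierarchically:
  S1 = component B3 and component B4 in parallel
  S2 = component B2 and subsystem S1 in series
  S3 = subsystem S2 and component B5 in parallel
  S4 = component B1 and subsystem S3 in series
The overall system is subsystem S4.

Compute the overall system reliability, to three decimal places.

0.978

R(B1) = exp(−0.0000011 × 8760) = 0.99041
R(B2) = exp(−0.000024 × 8760) = 0.81039
R(B3) = exp(−0.0000095 × 8760) = 0.92015
R(B4) = exp(−0.000028 × 8760) = 0.78249
R(B5) = exp(−0.0000071 × 8760) = 0.93970
Parallel (B3 and B4): 1 − (1 − 0.92015)(1 − 0.78249) = 0.98263
Series (B2 and [0.98263]): 0.81039 × 0.98263 = 0.79631
Parallel ([0.79631] and B5): 1 − (1 − 0.79631)(1 − 0.93970) = 0.98772
Series (B1 and [0.98772]): 0.99041 × 0.98772 = 0.978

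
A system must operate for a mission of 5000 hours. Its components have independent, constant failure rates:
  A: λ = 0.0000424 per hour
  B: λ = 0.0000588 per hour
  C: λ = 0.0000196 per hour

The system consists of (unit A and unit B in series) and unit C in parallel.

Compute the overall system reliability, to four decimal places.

0.9629

R(A) = exp(−0.0000424 × 5000) = 0.808965
R(B) = exp(−0.0000588 × 5000) = 0.745276
R(C) = exp(−0.0000196 × 5000) = 0.906649
Series (A and B): 0.808965 × 0.745276 = 0.602902
Parallel ([0.602902] and C): 1 − (1 − 0.602902)(1 − 0.906649) = 0.9629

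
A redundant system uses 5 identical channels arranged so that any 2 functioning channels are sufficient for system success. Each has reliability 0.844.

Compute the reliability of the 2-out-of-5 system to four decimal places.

R = Σ_{i=2}^{5} C(5,i) p^i (1−p)^{5−i} with p = 0.844
C(5,2)·0.844^2·0.156^3 = 0.027043
C(5,3)·0.844^3·0.156^2 = 0.146311
C(5,4)·0.844^4·0.156^1 = 0.395790
C(5,5)·0.844^5·0.156^0 = 0.428265
Sum = 0.9974

0.9974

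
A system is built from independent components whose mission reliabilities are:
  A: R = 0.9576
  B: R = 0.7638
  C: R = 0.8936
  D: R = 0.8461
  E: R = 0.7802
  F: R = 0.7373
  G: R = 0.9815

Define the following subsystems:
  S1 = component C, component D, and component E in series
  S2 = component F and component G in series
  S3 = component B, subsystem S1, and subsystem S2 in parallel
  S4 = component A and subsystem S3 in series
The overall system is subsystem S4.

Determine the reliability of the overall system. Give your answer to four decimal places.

Series (C, D, and E): 0.893600 × 0.846100 × 0.780200 = 0.589890
Series (F and G): 0.737300 × 0.981500 = 0.723660
Parallel (B, [0.589890], and [0.723660]): 1 − (1 − 0.763800)(1 − 0.589890)(1 − 0.723660) = 0.973232
Series (A and [0.973232]): 0.957600 × 0.973232 = 0.9320

0.9320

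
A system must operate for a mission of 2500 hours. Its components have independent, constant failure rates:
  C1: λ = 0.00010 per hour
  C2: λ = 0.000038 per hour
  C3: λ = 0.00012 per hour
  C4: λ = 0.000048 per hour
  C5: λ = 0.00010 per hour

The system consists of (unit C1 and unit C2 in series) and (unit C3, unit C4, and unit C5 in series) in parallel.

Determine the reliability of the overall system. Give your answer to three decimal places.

0.858

R(C1) = exp(−0.00010 × 2500) = 0.77880
R(C2) = exp(−0.000038 × 2500) = 0.90937
R(C3) = exp(−0.00012 × 2500) = 0.74082
R(C4) = exp(−0.000048 × 2500) = 0.88692
R(C5) = exp(−0.00010 × 2500) = 0.77880
Series (C1 and C2): 0.77880 × 0.90937 = 0.70822
Series (C3, C4, and C5): 0.74082 × 0.88692 × 0.77880 = 0.51171
Parallel ([0.70822] and [0.51171]): 1 − (1 − 0.70822)(1 − 0.51171) = 0.858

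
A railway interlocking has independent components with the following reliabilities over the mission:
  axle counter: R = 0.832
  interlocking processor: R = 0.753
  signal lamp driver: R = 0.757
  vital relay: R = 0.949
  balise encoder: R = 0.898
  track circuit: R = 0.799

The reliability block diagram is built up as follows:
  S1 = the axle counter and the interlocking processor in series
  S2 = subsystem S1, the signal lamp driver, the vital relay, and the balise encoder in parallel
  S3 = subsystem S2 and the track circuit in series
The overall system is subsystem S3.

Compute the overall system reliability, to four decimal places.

Series (axle counter and interlocking processor): 0.832000 × 0.753000 = 0.626496
Parallel ([0.626496], signal lamp driver, vital relay, and balise encoder): 1 − (1 − 0.626496)(1 − 0.757000)(1 − 0.949000)(1 − 0.898000) = 0.999528
Series ([0.999528] and track circuit): 0.999528 × 0.799000 = 0.7986

0.7986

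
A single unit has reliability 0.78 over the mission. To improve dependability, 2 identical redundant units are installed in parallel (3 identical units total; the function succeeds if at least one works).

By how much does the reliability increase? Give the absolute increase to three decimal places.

0.209

R_before = 0.78
R_after = 1 − (1 − 0.78)^3 = 0.989
ΔR = 0.989 − 0.78 = 0.209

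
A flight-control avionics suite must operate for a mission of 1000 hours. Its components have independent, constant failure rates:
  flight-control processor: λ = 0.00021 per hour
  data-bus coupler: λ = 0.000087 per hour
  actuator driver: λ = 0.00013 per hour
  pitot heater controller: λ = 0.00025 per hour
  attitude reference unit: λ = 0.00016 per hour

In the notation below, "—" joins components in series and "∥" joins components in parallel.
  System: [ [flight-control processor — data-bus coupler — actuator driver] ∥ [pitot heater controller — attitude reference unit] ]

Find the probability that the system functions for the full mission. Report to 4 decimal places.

R(flight-control processor) = exp(−0.00021 × 1000) = 0.810584
R(data-bus coupler) = exp(−0.000087 × 1000) = 0.916677
R(actuator driver) = exp(−0.00013 × 1000) = 0.878095
R(pitot heater controller) = exp(−0.00025 × 1000) = 0.778801
R(attitude reference unit) = exp(−0.00016 × 1000) = 0.852144
Series (flight-control processor, data-bus coupler, and actuator driver): 0.810584 × 0.916677 × 0.878095 = 0.652463
Series (pitot heater controller and attitude reference unit): 0.778801 × 0.852144 = 0.663651
Parallel ([0.652463] and [0.663651]): 1 − (1 − 0.652463)(1 − 0.663651) = 0.8831

0.8831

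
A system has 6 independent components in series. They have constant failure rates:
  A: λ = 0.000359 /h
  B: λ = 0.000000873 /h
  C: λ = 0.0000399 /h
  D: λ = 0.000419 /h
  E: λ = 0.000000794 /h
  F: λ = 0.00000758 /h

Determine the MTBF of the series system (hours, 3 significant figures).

Series of exponential components: λ_sys = Σ λ_i
λ_sys = 0.000359 + 0.000000873 + 0.0000399 + 0.000419 + 0.000000794 + 0.00000758 = 8.2715e-04 /h
MTBF = 1 / λ_sys = 1210 h

1210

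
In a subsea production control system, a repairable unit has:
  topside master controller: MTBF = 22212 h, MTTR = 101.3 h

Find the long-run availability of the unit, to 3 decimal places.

A(topside master controller) = MTBF/(MTBF+MTTR) = 22212/(22212+101.3) = 0.995

0.995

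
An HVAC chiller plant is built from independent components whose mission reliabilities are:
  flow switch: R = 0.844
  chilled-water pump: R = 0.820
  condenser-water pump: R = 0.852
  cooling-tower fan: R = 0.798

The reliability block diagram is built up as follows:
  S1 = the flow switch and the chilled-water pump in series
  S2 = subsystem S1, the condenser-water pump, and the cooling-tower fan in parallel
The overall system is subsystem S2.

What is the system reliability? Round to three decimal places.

0.991

Series (flow switch and chilled-water pump): 0.84400 × 0.82000 = 0.69208
Parallel ([0.69208], condenser-water pump, and cooling-tower fan): 1 − (1 − 0.69208)(1 − 0.85200)(1 − 0.79800) = 0.991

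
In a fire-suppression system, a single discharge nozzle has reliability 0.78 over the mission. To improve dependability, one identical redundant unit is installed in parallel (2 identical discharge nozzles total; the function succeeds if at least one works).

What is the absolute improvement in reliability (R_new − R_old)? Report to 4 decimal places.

0.1716

R_before = 0.78
R_after = 1 − (1 − 0.78)^2 = 0.9516
ΔR = 0.9516 − 0.78 = 0.1716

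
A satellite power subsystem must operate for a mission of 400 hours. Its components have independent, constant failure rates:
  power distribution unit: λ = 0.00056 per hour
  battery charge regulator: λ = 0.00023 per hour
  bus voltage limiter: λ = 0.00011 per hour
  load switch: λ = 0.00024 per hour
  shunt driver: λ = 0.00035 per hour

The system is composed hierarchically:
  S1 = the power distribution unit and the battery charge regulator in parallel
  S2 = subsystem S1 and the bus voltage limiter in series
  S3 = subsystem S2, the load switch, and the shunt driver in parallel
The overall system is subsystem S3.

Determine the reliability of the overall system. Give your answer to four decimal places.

0.9993

R(power distribution unit) = exp(−0.00056 × 400) = 0.799315
R(battery charge regulator) = exp(−0.00023 × 400) = 0.912105
R(bus voltage limiter) = exp(−0.00011 × 400) = 0.956954
R(load switch) = exp(−0.00024 × 400) = 0.908464
R(shunt driver) = exp(−0.00035 × 400) = 0.869358
Parallel (power distribution unit and battery charge regulator): 1 − (1 − 0.799315)(1 − 0.912105) = 0.982361
Series ([0.982361] and bus voltage limiter): 0.982361 × 0.956954 = 0.940074
Parallel ([0.940074], load switch, and shunt driver): 1 − (1 − 0.940074)(1 − 0.908464)(1 − 0.869358) = 0.9993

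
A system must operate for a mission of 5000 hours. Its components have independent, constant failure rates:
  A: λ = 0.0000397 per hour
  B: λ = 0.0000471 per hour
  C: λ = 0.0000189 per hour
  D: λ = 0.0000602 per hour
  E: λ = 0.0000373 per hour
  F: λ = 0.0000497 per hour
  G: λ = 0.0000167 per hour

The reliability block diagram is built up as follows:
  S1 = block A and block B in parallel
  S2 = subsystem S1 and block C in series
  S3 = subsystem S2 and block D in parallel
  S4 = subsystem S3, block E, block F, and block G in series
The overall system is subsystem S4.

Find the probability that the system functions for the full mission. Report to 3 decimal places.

R(A) = exp(−0.0000397 × 5000) = 0.81996
R(B) = exp(−0.0000471 × 5000) = 0.79018
R(C) = exp(−0.0000189 × 5000) = 0.90983
R(D) = exp(−0.0000602 × 5000) = 0.74008
R(E) = exp(−0.0000373 × 5000) = 0.82986
R(F) = exp(−0.0000497 × 5000) = 0.77997
R(G) = exp(−0.0000167 × 5000) = 0.91989
Parallel (A and B): 1 − (1 − 0.81996)(1 − 0.79018) = 0.96222
Series ([0.96222] and C): 0.96222 × 0.90983 = 0.87546
Parallel ([0.87546] and D): 1 − (1 − 0.87546)(1 − 0.74008) = 0.96763
Series ([0.96763], E, F, and G): 0.96763 × 0.82986 × 0.77997 × 0.91989 = 0.576

0.576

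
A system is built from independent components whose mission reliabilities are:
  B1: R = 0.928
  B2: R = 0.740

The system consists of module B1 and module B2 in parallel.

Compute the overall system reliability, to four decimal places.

Parallel (B1 and B2): 1 − (1 − 0.928000)(1 − 0.740000) = 0.9813

0.9813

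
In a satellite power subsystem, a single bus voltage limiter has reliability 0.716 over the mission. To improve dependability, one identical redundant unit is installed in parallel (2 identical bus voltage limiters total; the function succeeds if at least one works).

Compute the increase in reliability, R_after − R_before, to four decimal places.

0.2033

R_before = 0.716
R_after = 1 − (1 − 0.716)^2 = 0.9193
ΔR = 0.9193 − 0.716 = 0.2033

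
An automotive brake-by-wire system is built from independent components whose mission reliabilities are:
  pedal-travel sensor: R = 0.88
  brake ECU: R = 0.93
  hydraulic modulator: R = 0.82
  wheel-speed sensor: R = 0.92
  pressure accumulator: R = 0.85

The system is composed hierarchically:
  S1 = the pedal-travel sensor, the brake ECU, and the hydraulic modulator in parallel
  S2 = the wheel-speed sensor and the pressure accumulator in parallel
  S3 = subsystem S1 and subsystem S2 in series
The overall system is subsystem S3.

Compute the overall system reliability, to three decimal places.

Parallel (pedal-travel sensor, brake ECU, and hydraulic modulator): 1 − (1 − 0.88000)(1 − 0.93000)(1 − 0.82000) = 0.99849
Parallel (wheel-speed sensor and pressure accumulator): 1 − (1 − 0.92000)(1 − 0.85000) = 0.98800
Series ([0.99849] and [0.98800]): 0.99849 × 0.98800 = 0.987

0.987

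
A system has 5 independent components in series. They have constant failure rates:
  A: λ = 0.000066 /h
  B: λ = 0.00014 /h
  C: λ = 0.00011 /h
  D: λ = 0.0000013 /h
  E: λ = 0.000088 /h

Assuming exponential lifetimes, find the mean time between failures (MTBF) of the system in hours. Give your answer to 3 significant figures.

Series of exponential components: λ_sys = Σ λ_i
λ_sys = 0.000066 + 0.00014 + 0.00011 + 0.0000013 + 0.000088 = 4.0530e-04 /h
MTBF = 1 / λ_sys = 2470 h

2470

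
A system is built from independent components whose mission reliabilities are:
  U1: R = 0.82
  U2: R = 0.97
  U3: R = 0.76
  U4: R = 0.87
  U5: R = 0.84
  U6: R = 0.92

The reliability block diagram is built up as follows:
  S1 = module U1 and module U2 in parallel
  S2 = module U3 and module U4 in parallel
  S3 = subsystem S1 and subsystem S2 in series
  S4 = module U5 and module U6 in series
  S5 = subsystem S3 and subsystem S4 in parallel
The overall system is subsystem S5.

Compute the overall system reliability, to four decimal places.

Parallel (U1 and U2): 1 − (1 − 0.820000)(1 − 0.970000) = 0.994600
Parallel (U3 and U4): 1 − (1 − 0.760000)(1 − 0.870000) = 0.968800
Series ([0.994600] and [0.968800]): 0.994600 × 0.968800 = 0.963568
Series (U5 and U6): 0.840000 × 0.920000 = 0.772800
Parallel ([0.963568] and [0.772800]): 1 − (1 − 0.963568)(1 − 0.772800) = 0.9917

0.9917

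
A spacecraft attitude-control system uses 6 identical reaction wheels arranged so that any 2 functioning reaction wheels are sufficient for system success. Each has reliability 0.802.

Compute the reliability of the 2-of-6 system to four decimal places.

0.9985

R = Σ_{i=2}^{6} C(6,i) p^i (1−p)^{6−i} with p = 0.802
C(6,2)·0.802^2·0.198^4 = 0.014829
C(6,3)·0.802^3·0.198^3 = 0.080085
C(6,4)·0.802^4·0.198^2 = 0.243287
C(6,5)·0.802^5·0.198^1 = 0.394174
C(6,6)·0.802^6·0.198^0 = 0.266101
Sum = 0.9985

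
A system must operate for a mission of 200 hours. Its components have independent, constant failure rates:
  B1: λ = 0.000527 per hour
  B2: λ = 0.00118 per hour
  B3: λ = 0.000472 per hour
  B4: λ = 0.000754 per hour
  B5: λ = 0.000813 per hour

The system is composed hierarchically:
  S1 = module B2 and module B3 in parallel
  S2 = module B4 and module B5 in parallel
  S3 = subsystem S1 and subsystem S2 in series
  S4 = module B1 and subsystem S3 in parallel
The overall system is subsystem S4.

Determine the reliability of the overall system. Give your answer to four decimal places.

R(B1) = exp(−0.000527 × 200) = 0.899964
R(B2) = exp(−0.00118 × 200) = 0.789781
R(B3) = exp(−0.000472 × 200) = 0.909919
R(B4) = exp(−0.000754 × 200) = 0.860020
R(B5) = exp(−0.000813 × 200) = 0.849931
Parallel (B2 and B3): 1 − (1 − 0.789781)(1 − 0.909919) = 0.981063
Parallel (B4 and B5): 1 − (1 − 0.860020)(1 − 0.849931) = 0.978993
Series ([0.981063] and [0.978993]): 0.981063 × 0.978993 = 0.960454
Parallel (B1 and [0.960454]): 1 − (1 − 0.899964)(1 − 0.960454) = 0.9960

0.9960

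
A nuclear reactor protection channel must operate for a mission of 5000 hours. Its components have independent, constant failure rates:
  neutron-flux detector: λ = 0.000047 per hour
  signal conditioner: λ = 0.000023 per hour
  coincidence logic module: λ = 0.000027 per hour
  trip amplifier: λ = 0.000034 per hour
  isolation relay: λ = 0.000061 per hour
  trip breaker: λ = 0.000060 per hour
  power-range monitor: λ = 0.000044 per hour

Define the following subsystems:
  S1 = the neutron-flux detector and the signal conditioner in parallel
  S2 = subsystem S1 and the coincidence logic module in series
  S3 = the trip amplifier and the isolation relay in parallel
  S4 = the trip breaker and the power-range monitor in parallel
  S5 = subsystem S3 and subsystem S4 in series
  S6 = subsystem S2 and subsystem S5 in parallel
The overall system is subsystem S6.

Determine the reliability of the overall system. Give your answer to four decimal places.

R(neutron-flux detector) = exp(−0.000047 × 5000) = 0.790571
R(signal conditioner) = exp(−0.000023 × 5000) = 0.891366
R(coincidence logic module) = exp(−0.000027 × 5000) = 0.873716
R(trip amplifier) = exp(−0.000034 × 5000) = 0.843665
R(isolation relay) = exp(−0.000061 × 5000) = 0.737123
R(trip breaker) = exp(−0.000060 × 5000) = 0.740818
R(power-range monitor) = exp(−0.000044 × 5000) = 0.802519
Parallel (neutron-flux detector and signal conditioner): 1 − (1 − 0.790571)(1 − 0.891366) = 0.977249
Series ([0.977249] and coincidence logic module): 0.977249 × 0.873716 = 0.853838
Parallel (trip amplifier and isolation relay): 1 − (1 − 0.843665)(1 − 0.737123) = 0.958903
Parallel (trip breaker and power-range monitor): 1 − (1 − 0.740818)(1 − 0.802519) = 0.948816
Series ([0.958903] and [0.948816]): 0.958903 × 0.948816 = 0.909823
Parallel ([0.853838] and [0.909823]): 1 − (1 − 0.853838)(1 − 0.909823) = 0.9868

0.9868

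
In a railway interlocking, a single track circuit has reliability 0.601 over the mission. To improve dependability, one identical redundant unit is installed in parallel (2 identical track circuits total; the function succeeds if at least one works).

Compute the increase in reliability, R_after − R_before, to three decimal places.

R_before = 0.601
R_after = 1 − (1 − 0.601)^2 = 0.841
ΔR = 0.841 − 0.601 = 0.240

0.240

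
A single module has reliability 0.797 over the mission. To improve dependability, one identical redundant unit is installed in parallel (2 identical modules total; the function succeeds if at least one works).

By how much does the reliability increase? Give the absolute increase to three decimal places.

R_before = 0.797
R_after = 1 − (1 − 0.797)^2 = 0.959
ΔR = 0.959 − 0.797 = 0.162

0.162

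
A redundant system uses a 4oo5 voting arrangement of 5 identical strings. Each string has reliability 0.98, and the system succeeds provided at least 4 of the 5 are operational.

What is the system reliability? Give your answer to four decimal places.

R = Σ_{i=4}^{5} C(5,i) p^i (1−p)^{5−i} with p = 0.98
C(5,4)·0.98^4·0.02^1 = 0.092237
C(5,5)·0.98^5·0.02^0 = 0.903921
Sum = 0.9962

0.9962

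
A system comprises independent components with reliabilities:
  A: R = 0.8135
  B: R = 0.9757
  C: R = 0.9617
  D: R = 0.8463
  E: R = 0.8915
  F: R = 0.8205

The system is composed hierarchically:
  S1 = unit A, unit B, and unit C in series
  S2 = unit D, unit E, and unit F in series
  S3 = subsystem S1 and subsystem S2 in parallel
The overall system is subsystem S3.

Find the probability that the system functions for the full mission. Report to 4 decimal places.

Series (A, B, and C): 0.813500 × 0.975700 × 0.961700 = 0.763332
Series (D, E, and F): 0.846300 × 0.891500 × 0.820500 = 0.619048
Parallel ([0.763332] and [0.619048]): 1 − (1 − 0.763332)(1 − 0.619048) = 0.9098

0.9098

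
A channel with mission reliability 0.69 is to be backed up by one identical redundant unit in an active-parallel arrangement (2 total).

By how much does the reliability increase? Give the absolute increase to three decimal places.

0.214

R_before = 0.69
R_after = 1 − (1 − 0.69)^2 = 0.904
ΔR = 0.904 − 0.69 = 0.214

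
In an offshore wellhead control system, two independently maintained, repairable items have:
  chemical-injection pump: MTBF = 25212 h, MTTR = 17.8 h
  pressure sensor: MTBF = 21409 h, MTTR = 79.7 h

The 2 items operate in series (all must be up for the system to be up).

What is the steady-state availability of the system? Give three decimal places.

A(chemical-injection pump) = MTBF/(MTBF+MTTR) = 25212/(25212+17.8) = 0.999294
A(pressure sensor) = MTBF/(MTBF+MTTR) = 21409/(21409+79.7) = 0.996291
Series availability: 0.999294 × 0.996291 = 0.996

0.996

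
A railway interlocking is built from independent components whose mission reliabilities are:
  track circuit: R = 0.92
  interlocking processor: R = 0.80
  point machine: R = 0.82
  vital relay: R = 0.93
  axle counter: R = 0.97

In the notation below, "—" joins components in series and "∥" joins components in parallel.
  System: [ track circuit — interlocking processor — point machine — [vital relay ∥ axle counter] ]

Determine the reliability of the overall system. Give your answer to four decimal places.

Parallel (vital relay and axle counter): 1 − (1 − 0.930000)(1 − 0.970000) = 0.997900
Series (track circuit, interlocking processor, point machine, and [0.997900]): 0.920000 × 0.800000 × 0.820000 × 0.997900 = 0.6023

0.6023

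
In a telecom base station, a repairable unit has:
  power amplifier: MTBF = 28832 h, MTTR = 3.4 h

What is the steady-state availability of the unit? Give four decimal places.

0.9999

A(power amplifier) = MTBF/(MTBF+MTTR) = 28832/(28832+3.4) = 0.9999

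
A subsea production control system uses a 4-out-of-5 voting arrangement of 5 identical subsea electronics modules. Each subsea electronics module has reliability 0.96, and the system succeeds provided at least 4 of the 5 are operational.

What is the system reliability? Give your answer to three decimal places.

0.985

R = Σ_{i=4}^{5} C(5,i) p^i (1−p)^{5−i} with p = 0.96
C(5,4)·0.96^4·0.04^1 = 0.16987
C(5,5)·0.96^5·0.04^0 = 0.81537
Sum = 0.985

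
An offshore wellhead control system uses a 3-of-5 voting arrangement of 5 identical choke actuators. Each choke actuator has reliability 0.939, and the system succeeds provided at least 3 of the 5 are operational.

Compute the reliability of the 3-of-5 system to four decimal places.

R = Σ_{i=3}^{5} C(5,i) p^i (1−p)^{5−i} with p = 0.939
C(5,3)·0.939^3·0.061^2 = 0.030807
C(5,4)·0.939^4·0.061^1 = 0.237117
C(5,5)·0.939^5·0.061^0 = 0.730009
Sum = 0.9979

0.9979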